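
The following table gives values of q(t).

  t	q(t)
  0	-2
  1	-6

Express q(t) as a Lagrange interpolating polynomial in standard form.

Build the Lagrange basis polynomials:
L_0(t) = (t - 1) / [-1] = -t + 1
L_1(t) = t / [1] = t
q(t) = (-2)·L_0 + (-6)·L_1
  (-2)·L_0(t) = 2t - 2
  (-6)·L_1(t) = -6t
Adding term by term: -4t - 2

q(t) = -4t - 2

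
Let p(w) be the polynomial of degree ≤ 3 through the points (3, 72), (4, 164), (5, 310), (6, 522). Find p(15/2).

990

Using Newton's divided-difference form:
p[3,4] = (164 - 72) / (4 - 3) = 92
p[4,5] = (310 - 164) / (5 - 4) = 146
p[5,6] = (522 - 310) / (6 - 5) = 212
p[3,4,5] = (146 - 92) / (5 - 3) = 27
p[4,5,6] = (212 - 146) / (6 - 4) = 33
p[3,4,5,6] = (33 - 27) / (6 - 3) = 2
p(15/2) = 72 + 92·(9/2) + 27·(9/2)·(7/2) + 2·(9/2)·(7/2)·(5/2) = 990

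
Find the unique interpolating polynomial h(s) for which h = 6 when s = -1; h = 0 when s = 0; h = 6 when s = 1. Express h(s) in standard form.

Newton's divided differences:
h[-1,0] = (0 - 6) / (0 - (-1)) = -6
h[0,1] = (6 - 0) / (1 - 0) = 6
h[-1,0,1] = (6 - (-6)) / (1 - (-1)) = 6
h(s) = 6 + (-6)·(s + 1) + 6·(s + 1)s
Expanding: h(s) = 6s^2

h(s) = 6s^2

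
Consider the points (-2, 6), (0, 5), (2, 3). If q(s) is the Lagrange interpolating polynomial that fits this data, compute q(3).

13/8

L_0(3) = (3)·(1)/[(-2)·(-4)] = 3/8
L_1(3) = (5)·(1)/[(2)·(-2)] = -5/4
L_2(3) = (5)·(3)/[(4)·(2)] = 15/8
Sum: 6·(3/8) + 5·(-5/4) + 3·(15/8) = 13/8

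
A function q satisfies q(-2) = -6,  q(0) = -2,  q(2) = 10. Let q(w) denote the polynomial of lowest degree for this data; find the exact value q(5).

43

L_0(5) = (5)·(3)/[(-2)·(-4)] = 15/8
L_1(5) = (7)·(3)/[(2)·(-2)] = -21/4
L_2(5) = (7)·(5)/[(4)·(2)] = 35/8
Sum: (-6)·(15/8) + (-2)·(-21/4) + 10·(35/8) = 43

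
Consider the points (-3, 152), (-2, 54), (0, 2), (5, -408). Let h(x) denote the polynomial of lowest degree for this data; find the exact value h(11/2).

-1107/2

Evaluate each Lagrange basis at x = 11/2:
L_0(11/2) = (15/2)·(11/2)·(1/2)/[(-1)·(-3)·(-8)] = -55/64
L_1(11/2) = (17/2)·(11/2)·(1/2)/[(1)·(-2)·(-7)] = 187/112
L_2(11/2) = (17/2)·(15/2)·(1/2)/[(3)·(2)·(-5)] = -17/16
L_3(11/2) = (17/2)·(15/2)·(11/2)/[(8)·(7)·(5)] = 561/448
Sum: 152·(-55/64) + 54·(187/112) + 2·(-17/16) + (-408)·(561/448) = -1107/2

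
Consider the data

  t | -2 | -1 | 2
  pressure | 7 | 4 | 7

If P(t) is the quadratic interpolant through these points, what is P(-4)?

Evaluate each Lagrange basis at t = -4:
L_0(-4) = (-3)·(-6)/[(-1)·(-4)] = 9/2
L_1(-4) = (-2)·(-6)/[(1)·(-3)] = -4
L_2(-4) = (-2)·(-3)/[(4)·(3)] = 1/2
Sum: 7·(9/2) + 4·(-4) + 7·(1/2) = 19

19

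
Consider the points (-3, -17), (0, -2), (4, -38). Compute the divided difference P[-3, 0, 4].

P[-3,0] = (-2 - (-17)) / (0 - (-3)) = 5
P[0,4] = (-38 - (-2)) / (4 - 0) = -9
P[-3,0,4] = (-9 - 5) / (4 - (-3)) = -2

-2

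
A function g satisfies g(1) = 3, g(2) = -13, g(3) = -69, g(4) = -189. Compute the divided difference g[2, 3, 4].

-32

g[2,3] = (-69 - (-13)) / (3 - 2) = -56
g[3,4] = (-189 - (-69)) / (4 - 3) = -120
g[2,3,4] = (-120 - (-56)) / (4 - 2) = -32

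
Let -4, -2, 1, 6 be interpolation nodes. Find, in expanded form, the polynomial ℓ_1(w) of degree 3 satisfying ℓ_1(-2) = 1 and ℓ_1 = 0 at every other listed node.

ℓ_1(w) = (1/48)w^3 - (1/16)w^2 - (11/24)w + 1/2

ℓ_1(w) = (w + 4)(w - 1)(w - 6) / [(2)·(-3)·(-8)]
       = (w^3 - 3w^2 - 22w + 24) / (48)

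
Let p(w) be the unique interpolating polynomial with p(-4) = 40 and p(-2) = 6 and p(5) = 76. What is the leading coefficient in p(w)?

3

The leading coefficient equals the top divided difference p[-4,-2,5].
p[-4,-2] = (6 - 40) / (-2 - (-4)) = -17
p[-2,5] = (76 - 6) / (5 - (-2)) = 10
p[-4,-2,5] = (10 - (-17)) / (5 - (-4)) = 3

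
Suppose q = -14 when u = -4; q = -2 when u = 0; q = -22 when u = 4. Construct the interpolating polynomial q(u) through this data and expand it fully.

q(u) = -u^2 - u - 2

L_0(u) = u(u - 4) / [32] = (1/32)u^2 - (1/8)u
L_1(u) = (u + 4)(u - 4) / [-16] = -(1/16)u^2 + 1
L_2(u) = (u + 4)u / [32] = (1/32)u^2 + (1/8)u
q(u) = (-14)·L_0 + (-2)·L_1 + (-22)·L_2
  (-14)·L_0(u) = -(7/16)u^2 + (7/4)u
  (-2)·L_1(u) = (1/8)u^2 - 2
  (-22)·L_2(u) = -(11/16)u^2 - (11/4)u
Adding term by term: -u^2 - u - 2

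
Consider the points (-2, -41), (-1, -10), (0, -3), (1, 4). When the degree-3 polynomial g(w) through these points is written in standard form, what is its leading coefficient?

Build the Lagrange basis polynomials:
L_0(w) = (w + 1)w(w - 1) / [-6] = -(1/6)w^3 + (1/6)w
L_1(w) = (w + 2)w(w - 1) / [2] = (1/2)w^3 + (1/2)w^2 - w
L_2(w) = (w + 2)(w + 1)(w - 1) / [-2] = -(1/2)w^3 - w^2 + (1/2)w + 1
L_3(w) = (w + 2)(w + 1)w / [6] = (1/6)w^3 + (1/2)w^2 + (1/3)w
g(w) = (-41)·L_0 + (-10)·L_1 + (-3)·L_2 + 4·L_3
Only the coefficient of w^3 is needed; take it from each L_i and combine:
(-41)·(-1/6) + (-10)·(1/2) + (-3)·(-1/2) + 4·(1/6) = 4

4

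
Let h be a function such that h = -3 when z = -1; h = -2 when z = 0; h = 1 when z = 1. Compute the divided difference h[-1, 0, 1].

1

h[-1,0] = (-2 - (-3)) / (0 - (-1)) = 1
h[0,1] = (1 - (-2)) / (1 - 0) = 3
h[-1,0,1] = (3 - 1) / (1 - (-1)) = 1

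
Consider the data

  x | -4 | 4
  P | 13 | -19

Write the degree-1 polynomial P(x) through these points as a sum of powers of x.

P(x) = -4x - 3

L_0(x) = (x - 4) / [-8] = -(1/8)x + 1/2
L_1(x) = (x + 4) / [8] = (1/8)x + 1/2
P(x) = 13·L_0 + (-19)·L_1
  13·L_0(x) = -(13/8)x + 13/2
  (-19)·L_1(x) = -(19/8)x - 19/2
Adding term by term: -4x - 3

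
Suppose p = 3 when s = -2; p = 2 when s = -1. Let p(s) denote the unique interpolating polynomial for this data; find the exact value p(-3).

L_0(-3) = (-2)/[(-1)] = 2
L_1(-3) = (-1)/[(1)] = -1
Sum: 3·(2) + 2·(-1) = 4

4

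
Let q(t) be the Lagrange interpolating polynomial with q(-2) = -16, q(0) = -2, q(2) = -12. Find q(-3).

L_0(-3) = (-3)·(-5)/[(-2)·(-4)] = 15/8
L_1(-3) = (-1)·(-5)/[(2)·(-2)] = -5/4
L_2(-3) = (-1)·(-3)/[(4)·(2)] = 3/8
Sum: (-16)·(15/8) + (-2)·(-5/4) + (-12)·(3/8) = -32

-32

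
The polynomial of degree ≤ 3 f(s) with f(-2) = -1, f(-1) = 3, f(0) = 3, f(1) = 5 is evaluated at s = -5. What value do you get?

-97

Evaluate each Lagrange basis at s = -5:
L_0(-5) = (-4)·(-5)·(-6)/[(-1)·(-2)·(-3)] = 20
L_1(-5) = (-3)·(-5)·(-6)/[(1)·(-1)·(-2)] = -45
L_2(-5) = (-3)·(-4)·(-6)/[(2)·(1)·(-1)] = 36
L_3(-5) = (-3)·(-4)·(-5)/[(3)·(2)·(1)] = -10
Sum: (-1)·(20) + 3·(-45) + 3·(36) + 5·(-10) = -97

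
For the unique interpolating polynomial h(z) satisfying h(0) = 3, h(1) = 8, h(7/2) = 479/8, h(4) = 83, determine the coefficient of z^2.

Build the Lagrange basis polynomials:
L_0(z) = (z - 1)(z - 7/2)(z - 4) / [-14] = -(1/14)z^3 + (17/28)z^2 - (43/28)z + 1
L_1(z) = z(z - 7/2)(z - 4) / [15/2] = (2/15)z^3 - z^2 + (28/15)z
L_2(z) = z(z - 1)(z - 4) / [-35/8] = -(8/35)z^3 + (8/7)z^2 - (32/35)z
L_3(z) = z(z - 1)(z - 7/2) / [6] = (1/6)z^3 - (3/4)z^2 + (7/12)z
h(z) = 3·L_0 + 8·L_1 + (479/8)·L_2 + 83·L_3
Only the coefficient of z^2 is needed; take it from each L_i and combine:
3·(17/28) + 8·(-1) + (479/8)·(8/7) + 83·(-3/4) = 0

0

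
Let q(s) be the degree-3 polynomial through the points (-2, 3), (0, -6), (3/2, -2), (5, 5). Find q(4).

316/49

Evaluate each Lagrange basis at s = 4:
L_0(4) = (4)·(5/2)·(-1)/[(-2)·(-7/2)·(-7)] = 10/49
L_1(4) = (6)·(5/2)·(-1)/[(2)·(-3/2)·(-5)] = -1
L_2(4) = (6)·(4)·(-1)/[(7/2)·(3/2)·(-7/2)] = 64/49
L_3(4) = (6)·(4)·(5/2)/[(7)·(5)·(7/2)] = 24/49
Sum: 3·(10/49) + (-6)·(-1) + (-2)·(64/49) + 5·(24/49) = 316/49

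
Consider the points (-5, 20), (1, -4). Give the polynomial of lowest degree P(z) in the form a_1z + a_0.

P(z) = -4z

L_0(z) = (z - 1) / [-6] = -(1/6)z + 1/6
L_1(z) = (z + 5) / [6] = (1/6)z + 5/6
P(z) = 20·L_0 + (-4)·L_1
  20·L_0(z) = -(10/3)z + 10/3
  (-4)·L_1(z) = -(2/3)z - 10/3
Adding term by term: -4z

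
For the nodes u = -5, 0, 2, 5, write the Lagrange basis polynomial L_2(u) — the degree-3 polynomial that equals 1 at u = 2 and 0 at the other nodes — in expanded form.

L_2(u) = (u + 5)u(u - 5) / [(7)·(2)·(-3)]
       = (u^3 - 25u) / (-42)

L_2(u) = -(1/42)u^3 + (25/42)u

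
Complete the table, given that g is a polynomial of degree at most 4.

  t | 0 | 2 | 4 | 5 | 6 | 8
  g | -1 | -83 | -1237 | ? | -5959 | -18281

The 5 known values determine g uniquely (degree ≤ 4).
Evaluate each Lagrange basis at t = 5:
L_0(5) = (3)·(1)·(-1)·(-3)/[(-2)·(-4)·(-6)·(-8)] = 3/128
L_1(5) = (5)·(1)·(-1)·(-3)/[(2)·(-2)·(-4)·(-6)] = -5/32
L_2(5) = (5)·(3)·(-1)·(-3)/[(4)·(2)·(-2)·(-4)] = 45/64
L_3(5) = (5)·(3)·(1)·(-3)/[(6)·(4)·(2)·(-2)] = 15/32
L_4(5) = (5)·(3)·(1)·(-1)/[(8)·(6)·(4)·(2)] = -5/128
Sum: (-1)·(3/128) + (-83)·(-5/32) + (-1237)·(45/64) + (-5959)·(15/32) + (-18281)·(-5/128) = -2936

-2936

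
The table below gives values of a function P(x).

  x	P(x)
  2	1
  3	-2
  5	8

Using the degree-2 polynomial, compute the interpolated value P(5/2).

Using Newton's divided-difference form:
P[2,3] = (-2 - 1) / (3 - 2) = -3
P[3,5] = (8 - (-2)) / (5 - 3) = 5
P[2,3,5] = (5 - (-3)) / (5 - 2) = 8/3
P(5/2) = 1 + (-3)·(1/2) + (8/3)·(1/2)·(-1/2) = -7/6

-7/6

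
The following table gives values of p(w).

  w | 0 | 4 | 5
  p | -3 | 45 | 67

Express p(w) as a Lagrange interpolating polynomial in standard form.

p(w) = 2w^2 + 4w - 3

Build the Lagrange basis polynomials:
L_0(w) = (w - 4)(w - 5) / [20] = (1/20)w^2 - (9/20)w + 1
L_1(w) = w(w - 5) / [-4] = -(1/4)w^2 + (5/4)w
L_2(w) = w(w - 4) / [5] = (1/5)w^2 - (4/5)w
p(w) = (-3)·L_0 + 45·L_1 + 67·L_2
  (-3)·L_0(w) = -(3/20)w^2 + (27/20)w - 3
  45·L_1(w) = -(45/4)w^2 + (225/4)w
  67·L_2(w) = (67/5)w^2 - (268/5)w
Adding term by term: 2w^2 + 4w - 3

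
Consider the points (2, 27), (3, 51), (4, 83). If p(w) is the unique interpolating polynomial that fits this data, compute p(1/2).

6

L_0(1/2) = (-5/2)·(-7/2)/[(-1)·(-2)] = 35/8
L_1(1/2) = (-3/2)·(-7/2)/[(1)·(-1)] = -21/4
L_2(1/2) = (-3/2)·(-5/2)/[(2)·(1)] = 15/8
Sum: 27·(35/8) + 51·(-21/4) + 83·(15/8) = 6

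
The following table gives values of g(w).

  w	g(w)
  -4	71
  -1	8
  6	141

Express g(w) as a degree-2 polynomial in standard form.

L_0(w) = (w + 1)(w - 6) / [30] = (1/30)w^2 - (1/6)w - 1/5
L_1(w) = (w + 4)(w - 6) / [-21] = -(1/21)w^2 + (2/21)w + 8/7
L_2(w) = (w + 4)(w + 1) / [70] = (1/70)w^2 + (1/14)w + 2/35
g(w) = 71·L_0 + 8·L_1 + 141·L_2
  71·L_0(w) = (71/30)w^2 - (71/6)w - 71/5
  8·L_1(w) = -(8/21)w^2 + (16/21)w + 64/7
  141·L_2(w) = (141/70)w^2 + (141/14)w + 282/35
Adding term by term: 4w^2 - w + 3

g(w) = 4w^2 - w + 3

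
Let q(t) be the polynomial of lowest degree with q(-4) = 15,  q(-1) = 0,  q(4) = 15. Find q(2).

Using Newton's divided-difference form:
q[-4,-1] = (0 - 15) / (-1 - (-4)) = -5
q[-1,4] = (15 - 0) / (4 - (-1)) = 3
q[-4,-1,4] = (3 - (-5)) / (4 - (-4)) = 1
q(2) = 15 + (-5)·(6) + 1·(6)·(3) = 3

3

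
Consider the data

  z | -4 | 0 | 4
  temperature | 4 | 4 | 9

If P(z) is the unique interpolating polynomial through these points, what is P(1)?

153/32

Evaluate each Lagrange basis at z = 1:
L_0(1) = (1)·(-3)/[(-4)·(-8)] = -3/32
L_1(1) = (5)·(-3)/[(4)·(-4)] = 15/16
L_2(1) = (5)·(1)/[(8)·(4)] = 5/32
Sum: 4·(-3/32) + 4·(15/16) + 9·(5/32) = 153/32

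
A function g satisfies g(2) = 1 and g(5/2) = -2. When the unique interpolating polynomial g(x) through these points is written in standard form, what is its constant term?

13

Build the Lagrange basis polynomials:
L_0(x) = (x - 5/2) / [-1/2] = -2x + 5
L_1(x) = (x - 2) / [1/2] = 2x - 4
g(x) = 1·L_0 + (-2)·L_1
Only the constant term is needed; take it from each L_i and combine:
1·(5) + (-2)·(-4) = 13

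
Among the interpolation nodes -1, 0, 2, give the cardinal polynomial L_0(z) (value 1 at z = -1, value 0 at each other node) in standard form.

L_0(z) = z(z - 2) / [(-1)·(-3)]
       = (z^2 - 2z) / (3)

L_0(z) = (1/3)z^2 - (2/3)z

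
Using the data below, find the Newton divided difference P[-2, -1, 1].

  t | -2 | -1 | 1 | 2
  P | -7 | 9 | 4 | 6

P[-2,-1] = (9 - (-7)) / (-1 - (-2)) = 16
P[-1,1] = (4 - 9) / (1 - (-1)) = -5/2
P[-2,-1,1] = (-5/2 - 16) / (1 - (-2)) = -37/6

-37/6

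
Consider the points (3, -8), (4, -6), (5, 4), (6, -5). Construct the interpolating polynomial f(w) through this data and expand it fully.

Build the Lagrange basis polynomials:
L_0(w) = (w - 4)(w - 5)(w - 6) / [-6] = -(1/6)w^3 + (5/2)w^2 - (37/3)w + 20
L_1(w) = (w - 3)(w - 5)(w - 6) / [2] = (1/2)w^3 - 7w^2 + (63/2)w - 45
L_2(w) = (w - 3)(w - 4)(w - 6) / [-2] = -(1/2)w^3 + (13/2)w^2 - 27w + 36
L_3(w) = (w - 3)(w - 4)(w - 5) / [6] = (1/6)w^3 - 2w^2 + (47/6)w - 10
f(w) = (-8)·L_0 + (-6)·L_1 + 4·L_2 + (-5)·L_3
  (-8)·L_0(w) = (4/3)w^3 - 20w^2 + (296/3)w - 160
  (-6)·L_1(w) = -3w^3 + 42w^2 - 189w + 270
  4·L_2(w) = -2w^3 + 26w^2 - 108w + 144
  (-5)·L_3(w) = -(5/6)w^3 + 10w^2 - (235/6)w + 50
Adding term by term: -(9/2)w^3 + 58w^2 - (475/2)w + 304

f(w) = -(9/2)w^3 + 58w^2 - (475/2)w + 304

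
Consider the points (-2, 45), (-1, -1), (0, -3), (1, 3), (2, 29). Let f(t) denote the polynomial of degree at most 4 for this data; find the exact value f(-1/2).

Using Newton's divided-difference form:
f[-2,-1] = (-1 - 45) / (-1 - (-2)) = -46
f[-1,0] = (-3 - (-1)) / (0 - (-1)) = -2
f[0,1] = (3 - (-3)) / (1 - 0) = 6
f[1,2] = (29 - 3) / (2 - 1) = 26
f[-2,-1,0] = (-2 - (-46)) / (0 - (-2)) = 22
f[-1,0,1] = (6 - (-2)) / (1 - (-1)) = 4
f[0,1,2] = (26 - 6) / (2 - 0) = 10
f[-2,-1,0,1] = (4 - 22) / (1 - (-2)) = -6
f[-1,0,1,2] = (10 - 4) / (2 - (-1)) = 2
f[-2,-1,0,1,2] = (2 - (-6)) / (2 - (-2)) = 2
f(-1/2) = 45 + (-46)·(3/2) + 22·(3/2)·(1/2) + (-6)·(3/2)·(1/2)·(-1/2) + 2·(3/2)·(1/2)·(-1/2)·(-3/2) = -33/8

-33/8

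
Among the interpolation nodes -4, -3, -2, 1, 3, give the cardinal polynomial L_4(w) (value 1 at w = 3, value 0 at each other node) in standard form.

L_4(w) = (1/420)w^4 + (2/105)w^3 + (17/420)w^2 - (1/210)w - 2/35

L_4(w) = (w + 4)(w + 3)(w + 2)(w - 1) / [(7)·(6)·(5)·(2)]
       = (w^4 + 8w^3 + 17w^2 - 2w - 24) / (420)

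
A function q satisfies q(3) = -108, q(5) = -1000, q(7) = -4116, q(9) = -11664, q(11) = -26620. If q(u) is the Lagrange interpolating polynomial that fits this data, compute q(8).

-7168

Evaluate each Lagrange basis at u = 8:
L_0(8) = (3)·(1)·(-1)·(-3)/[(-2)·(-4)·(-6)·(-8)] = 3/128
L_1(8) = (5)·(1)·(-1)·(-3)/[(2)·(-2)·(-4)·(-6)] = -5/32
L_2(8) = (5)·(3)·(-1)·(-3)/[(4)·(2)·(-2)·(-4)] = 45/64
L_3(8) = (5)·(3)·(1)·(-3)/[(6)·(4)·(2)·(-2)] = 15/32
L_4(8) = (5)·(3)·(1)·(-1)/[(8)·(6)·(4)·(2)] = -5/128
Sum: (-108)·(3/128) + (-1000)·(-5/32) + (-4116)·(45/64) + (-11664)·(15/32) + (-26620)·(-5/128) = -7168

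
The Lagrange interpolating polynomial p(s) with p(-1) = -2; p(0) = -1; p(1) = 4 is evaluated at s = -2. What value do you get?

1

Evaluate each Lagrange basis at s = -2:
L_0(-2) = (-2)·(-3)/[(-1)·(-2)] = 3
L_1(-2) = (-1)·(-3)/[(1)·(-1)] = -3
L_2(-2) = (-1)·(-2)/[(2)·(1)] = 1
Sum: (-2)·(3) + (-1)·(-3) + 4·(1) = 1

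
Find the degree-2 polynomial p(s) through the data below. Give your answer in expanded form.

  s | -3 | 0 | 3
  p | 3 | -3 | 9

Build the Lagrange basis polynomials:
L_0(s) = s(s - 3) / [18] = (1/18)s^2 - (1/6)s
L_1(s) = (s + 3)(s - 3) / [-9] = -(1/9)s^2 + 1
L_2(s) = (s + 3)s / [18] = (1/18)s^2 + (1/6)s
p(s) = 3·L_0 + (-3)·L_1 + 9·L_2
  3·L_0(s) = (1/6)s^2 - (1/2)s
  (-3)·L_1(s) = (1/3)s^2 - 3
  9·L_2(s) = (1/2)s^2 + (3/2)s
Adding term by term: s^2 + s - 3

p(s) = s^2 + s - 3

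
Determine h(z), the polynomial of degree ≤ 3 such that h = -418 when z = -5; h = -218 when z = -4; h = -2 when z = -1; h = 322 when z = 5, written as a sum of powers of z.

Newton's divided differences:
h[-5,-4] = (-218 - (-418)) / (-4 - (-5)) = 200
h[-4,-1] = (-2 - (-218)) / (-1 - (-4)) = 72
h[-1,5] = (322 - (-2)) / (5 - (-1)) = 54
h[-5,-4,-1] = (72 - 200) / (-1 - (-5)) = -32
h[-4,-1,5] = (54 - 72) / (5 - (-4)) = -2
h[-5,-4,-1,5] = (-2 - (-32)) / (5 - (-5)) = 3
h(z) = -418 + 200·(z + 5) + (-32)·(z + 5)(z + 4) + 3·(z + 5)(z + 4)(z + 1)
Expanding: h(z) = 3z^3 - 2z^2 - z + 2

h(z) = 3z^3 - 2z^2 - z + 2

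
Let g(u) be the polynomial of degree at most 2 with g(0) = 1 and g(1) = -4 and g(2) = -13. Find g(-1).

Evaluate each Lagrange basis at u = -1:
L_0(-1) = (-2)·(-3)/[(-1)·(-2)] = 3
L_1(-1) = (-1)·(-3)/[(1)·(-1)] = -3
L_2(-1) = (-1)·(-2)/[(2)·(1)] = 1
Sum: 1·(3) + (-4)·(-3) + (-13)·(1) = 2

2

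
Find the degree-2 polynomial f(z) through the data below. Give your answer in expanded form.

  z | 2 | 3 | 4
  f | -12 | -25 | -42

f(z) = -2z^2 - 3z + 2

L_0(z) = (z - 3)(z - 4) / [2] = (1/2)z^2 - (7/2)z + 6
L_1(z) = (z - 2)(z - 4) / [-1] = -z^2 + 6z - 8
L_2(z) = (z - 2)(z - 3) / [2] = (1/2)z^2 - (5/2)z + 3
f(z) = (-12)·L_0 + (-25)·L_1 + (-42)·L_2
  (-12)·L_0(z) = -6z^2 + 42z - 72
  (-25)·L_1(z) = 25z^2 - 150z + 200
  (-42)·L_2(z) = -21z^2 + 105z - 126
Adding term by term: -2z^2 - 3z + 2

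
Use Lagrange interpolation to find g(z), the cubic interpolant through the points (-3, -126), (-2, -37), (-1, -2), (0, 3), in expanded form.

Build the Lagrange basis polynomials:
L_0(z) = (z + 2)(z + 1)z / [-6] = -(1/6)z^3 - (1/2)z^2 - (1/3)z
L_1(z) = (z + 3)(z + 1)z / [2] = (1/2)z^3 + 2z^2 + (3/2)z
L_2(z) = (z + 3)(z + 2)z / [-2] = -(1/2)z^3 - (5/2)z^2 - 3z
L_3(z) = (z + 3)(z + 2)(z + 1) / [6] = (1/6)z^3 + z^2 + (11/6)z + 1
g(z) = (-126)·L_0 + (-37)·L_1 + (-2)·L_2 + 3·L_3
  (-126)·L_0(z) = 21z^3 + 63z^2 + 42z
  (-37)·L_1(z) = -(37/2)z^3 - 74z^2 - (111/2)z
  (-2)·L_2(z) = z^3 + 5z^2 + 6z
  3·L_3(z) = (1/2)z^3 + 3z^2 + (11/2)z + 3
Adding term by term: 4z^3 - 3z^2 - 2z + 3

g(z) = 4z^3 - 3z^2 - 2z + 3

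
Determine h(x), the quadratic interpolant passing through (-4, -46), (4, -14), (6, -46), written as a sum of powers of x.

Newton's divided differences:
h[-4,4] = (-14 - (-46)) / (4 - (-4)) = 4
h[4,6] = (-46 - (-14)) / (6 - 4) = -16
h[-4,4,6] = (-16 - 4) / (6 - (-4)) = -2
h(x) = -46 + 4·(x + 4) + (-2)·(x + 4)(x - 4)
Expanding: h(x) = -2x^2 + 4x + 2

h(x) = -2x^2 + 4x + 2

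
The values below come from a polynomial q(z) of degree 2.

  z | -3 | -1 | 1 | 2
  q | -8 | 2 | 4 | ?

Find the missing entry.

2

The 3 known values determine q uniquely (degree ≤ 2).
L_0(2) = (3)·(1)/[(-2)·(-4)] = 3/8
L_1(2) = (5)·(1)/[(2)·(-2)] = -5/4
L_2(2) = (5)·(3)/[(4)·(2)] = 15/8
Sum: (-8)·(3/8) + 2·(-5/4) + 4·(15/8) = 2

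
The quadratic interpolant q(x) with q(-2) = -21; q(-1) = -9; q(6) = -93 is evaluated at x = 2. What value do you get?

Using Newton's divided-difference form:
q[-2,-1] = (-9 - (-21)) / (-1 - (-2)) = 12
q[-1,6] = (-93 - (-9)) / (6 - (-1)) = -12
q[-2,-1,6] = (-12 - 12) / (6 - (-2)) = -3
q(2) = -21 + 12·(4) + (-3)·(4)·(3) = -9

-9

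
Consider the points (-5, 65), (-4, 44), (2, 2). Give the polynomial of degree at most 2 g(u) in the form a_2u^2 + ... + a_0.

Newton's divided differences:
g[-5,-4] = (44 - 65) / (-4 - (-5)) = -21
g[-4,2] = (2 - 44) / (2 - (-4)) = -7
g[-5,-4,2] = (-7 - (-21)) / (2 - (-5)) = 2
g(u) = 65 + (-21)·(u + 5) + 2·(u + 5)(u + 4)
Expanding: g(u) = 2u^2 - 3u

g(u) = 2u^2 - 3u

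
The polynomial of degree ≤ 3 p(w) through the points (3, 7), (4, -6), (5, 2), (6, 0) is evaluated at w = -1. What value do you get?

889

Evaluate each Lagrange basis at w = -1:
L_0(-1) = (-5)·(-6)·(-7)/[(-1)·(-2)·(-3)] = 35
L_1(-1) = (-4)·(-6)·(-7)/[(1)·(-1)·(-2)] = -84
L_2(-1) = (-4)·(-5)·(-7)/[(2)·(1)·(-1)] = 70
L_3(-1) = (-4)·(-5)·(-6)/[(3)·(2)·(1)] = -20
Sum: 7·(35) + (-6)·(-84) + 2·(70) + 0 = 889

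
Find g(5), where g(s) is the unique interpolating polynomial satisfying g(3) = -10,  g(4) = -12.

-14

L_0(5) = (1)/[(-1)] = -1
L_1(5) = (2)/[(1)] = 2
Sum: (-10)·(-1) + (-12)·(2) = -14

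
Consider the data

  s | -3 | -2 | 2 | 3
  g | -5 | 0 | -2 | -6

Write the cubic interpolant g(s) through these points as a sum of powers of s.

Build the Lagrange basis polynomials:
L_0(s) = (s + 2)(s - 2)(s - 3) / [-30] = -(1/30)s^3 + (1/10)s^2 + (2/15)s - 2/5
L_1(s) = (s + 3)(s - 2)(s - 3) / [20] = (1/20)s^3 - (1/10)s^2 - (9/20)s + 9/10
L_2(s) = (s + 3)(s + 2)(s - 3) / [-20] = -(1/20)s^3 - (1/10)s^2 + (9/20)s + 9/10
L_3(s) = (s + 3)(s + 2)(s - 2) / [30] = (1/30)s^3 + (1/10)s^2 - (2/15)s - 2/5
g(s) = (-5)·L_0 + 0·L_1 + (-2)·L_2 + (-6)·L_3
  (-5)·L_0(s) = (1/6)s^3 - (1/2)s^2 - (2/3)s + 2
  0·L_1(s) = 0
  (-2)·L_2(s) = (1/10)s^3 + (1/5)s^2 - (9/10)s - 9/5
  (-6)·L_3(s) = -(1/5)s^3 - (3/5)s^2 + (4/5)s + 12/5
Adding term by term: (1/15)s^3 - (9/10)s^2 - (23/30)s + 13/5

g(s) = (1/15)s^3 - (9/10)s^2 - (23/30)s + 13/5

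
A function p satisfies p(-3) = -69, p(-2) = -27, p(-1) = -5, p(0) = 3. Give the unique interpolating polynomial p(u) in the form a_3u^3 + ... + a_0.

L_0(u) = (u + 2)(u + 1)u / [-6] = -(1/6)u^3 - (1/2)u^2 - (1/3)u
L_1(u) = (u + 3)(u + 1)u / [2] = (1/2)u^3 + 2u^2 + (3/2)u
L_2(u) = (u + 3)(u + 2)u / [-2] = -(1/2)u^3 - (5/2)u^2 - 3u
L_3(u) = (u + 3)(u + 2)(u + 1) / [6] = (1/6)u^3 + u^2 + (11/6)u + 1
p(u) = (-69)·L_0 + (-27)·L_1 + (-5)·L_2 + 3·L_3
  (-69)·L_0(u) = (23/2)u^3 + (69/2)u^2 + 23u
  (-27)·L_1(u) = -(27/2)u^3 - 54u^2 - (81/2)u
  (-5)·L_2(u) = (5/2)u^3 + (25/2)u^2 + 15u
  3·L_3(u) = (1/2)u^3 + 3u^2 + (11/2)u + 3
Adding term by term: u^3 - 4u^2 + 3u + 3

p(u) = u^3 - 4u^2 + 3u + 3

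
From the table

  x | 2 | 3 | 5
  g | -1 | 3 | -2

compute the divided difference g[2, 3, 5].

g[2,3] = (3 - (-1)) / (3 - 2) = 4
g[3,5] = (-2 - 3) / (5 - 3) = -5/2
g[2,3,5] = (-5/2 - 4) / (5 - 2) = -13/6

-13/6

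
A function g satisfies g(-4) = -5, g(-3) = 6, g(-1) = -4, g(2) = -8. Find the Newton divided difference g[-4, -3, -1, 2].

91/90

g[-4,-3] = (6 - (-5)) / (-3 - (-4)) = 11
g[-3,-1] = (-4 - 6) / (-1 - (-3)) = -5
g[-1,2] = (-8 - (-4)) / (2 - (-1)) = -4/3
g[-4,-3,-1] = (-5 - 11) / (-1 - (-4)) = -16/3
g[-3,-1,2] = (-4/3 - (-5)) / (2 - (-3)) = 11/15
g[-4,-3,-1,2] = (11/15 - (-16/3)) / (2 - (-4)) = 91/90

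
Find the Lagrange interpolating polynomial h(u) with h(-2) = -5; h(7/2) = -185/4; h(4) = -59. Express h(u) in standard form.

h(u) = -3u^2 - 3u + 1

L_0(u) = (u - 7/2)(u - 4) / [33] = (1/33)u^2 - (5/22)u + 14/33
L_1(u) = (u + 2)(u - 4) / [-11/4] = -(4/11)u^2 + (8/11)u + 32/11
L_2(u) = (u + 2)(u - 7/2) / [3] = (1/3)u^2 - (1/2)u - 7/3
h(u) = (-5)·L_0 + (-185/4)·L_1 + (-59)·L_2
  (-5)·L_0(u) = -(5/33)u^2 + (25/22)u - 70/33
  (-185/4)·L_1(u) = (185/11)u^2 - (370/11)u - 1480/11
  (-59)·L_2(u) = -(59/3)u^2 + (59/2)u + 413/3
Adding term by term: -3u^2 - 3u + 1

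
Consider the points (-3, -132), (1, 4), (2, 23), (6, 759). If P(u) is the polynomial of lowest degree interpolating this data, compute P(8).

Evaluate each Lagrange basis at u = 8:
L_0(8) = (7)·(6)·(2)/[(-4)·(-5)·(-9)] = -7/15
L_1(8) = (11)·(6)·(2)/[(4)·(-1)·(-5)] = 33/5
L_2(8) = (11)·(7)·(2)/[(5)·(1)·(-4)] = -77/10
L_3(8) = (11)·(7)·(6)/[(9)·(5)·(4)] = 77/30
Sum: (-132)·(-7/15) + 4·(33/5) + 23·(-77/10) + 759·(77/30) = 1859

1859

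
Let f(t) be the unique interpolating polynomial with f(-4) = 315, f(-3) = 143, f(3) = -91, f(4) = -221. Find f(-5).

589

L_0(-5) = (-2)·(-8)·(-9)/[(-1)·(-7)·(-8)] = 18/7
L_1(-5) = (-1)·(-8)·(-9)/[(1)·(-6)·(-7)] = -12/7
L_2(-5) = (-1)·(-2)·(-9)/[(7)·(6)·(-1)] = 3/7
L_3(-5) = (-1)·(-2)·(-8)/[(8)·(7)·(1)] = -2/7
Sum: 315·(18/7) + 143·(-12/7) + (-91)·(3/7) + (-221)·(-2/7) = 589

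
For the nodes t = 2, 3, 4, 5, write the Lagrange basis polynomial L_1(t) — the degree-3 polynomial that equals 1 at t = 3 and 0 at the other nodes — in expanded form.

L_1(t) = (t - 2)(t - 4)(t - 5) / [(1)·(-1)·(-2)]
       = (t^3 - 11t^2 + 38t - 40) / (2)

L_1(t) = (1/2)t^3 - (11/2)t^2 + 19t - 20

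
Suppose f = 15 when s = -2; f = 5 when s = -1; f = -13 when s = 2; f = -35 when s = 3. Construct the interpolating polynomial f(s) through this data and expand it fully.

Newton's divided differences:
f[-2,-1] = (5 - 15) / (-1 - (-2)) = -10
f[-1,2] = (-13 - 5) / (2 - (-1)) = -6
f[2,3] = (-35 - (-13)) / (3 - 2) = -22
f[-2,-1,2] = (-6 - (-10)) / (2 - (-2)) = 1
f[-1,2,3] = (-22 - (-6)) / (3 - (-1)) = -4
f[-2,-1,2,3] = (-4 - 1) / (3 - (-2)) = -1
f(s) = 15 + (-10)·(s + 2) + 1·(s + 2)(s + 1) + (-1)·(s + 2)(s + 1)(s - 2)
Expanding: f(s) = -s^3 - 3s + 1

f(s) = -s^3 - 3s + 1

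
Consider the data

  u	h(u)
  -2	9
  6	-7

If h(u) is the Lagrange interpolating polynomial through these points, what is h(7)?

-9

Evaluate each Lagrange basis at u = 7:
L_0(7) = (1)/[(-8)] = -1/8
L_1(7) = (9)/[(8)] = 9/8
Sum: 9·(-1/8) + (-7)·(9/8) = -9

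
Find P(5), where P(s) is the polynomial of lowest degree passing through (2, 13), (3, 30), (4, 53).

82

Evaluate each Lagrange basis at s = 5:
L_0(5) = (2)·(1)/[(-1)·(-2)] = 1
L_1(5) = (3)·(1)/[(1)·(-1)] = -3
L_2(5) = (3)·(2)/[(2)·(1)] = 3
Sum: 13·(1) + 30·(-3) + 53·(3) = 82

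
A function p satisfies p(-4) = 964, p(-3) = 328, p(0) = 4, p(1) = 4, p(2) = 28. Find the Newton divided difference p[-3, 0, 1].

27

p[-3,0] = (4 - 328) / (0 - (-3)) = -108
p[0,1] = (4 - 4) / (1 - 0) = 0
p[-3,0,1] = (0 - (-108)) / (1 - (-3)) = 27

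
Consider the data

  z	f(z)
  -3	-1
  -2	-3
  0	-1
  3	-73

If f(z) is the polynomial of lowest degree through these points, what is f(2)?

Using Newton's divided-difference form:
f[-3,-2] = (-3 - (-1)) / (-2 - (-3)) = -2
f[-2,0] = (-1 - (-3)) / (0 - (-2)) = 1
f[0,3] = (-73 - (-1)) / (3 - 0) = -24
f[-3,-2,0] = (1 - (-2)) / (0 - (-3)) = 1
f[-2,0,3] = (-24 - 1) / (3 - (-2)) = -5
f[-3,-2,0,3] = (-5 - 1) / (3 - (-3)) = -1
f(2) = -1 + (-2)·(5) + 1·(5)·(4) + (-1)·(5)·(4)·(2) = -31

-31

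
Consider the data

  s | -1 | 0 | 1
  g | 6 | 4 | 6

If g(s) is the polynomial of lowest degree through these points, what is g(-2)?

12

L_0(-2) = (-2)·(-3)/[(-1)·(-2)] = 3
L_1(-2) = (-1)·(-3)/[(1)·(-1)] = -3
L_2(-2) = (-1)·(-2)/[(2)·(1)] = 1
Sum: 6·(3) + 4·(-3) + 6·(1) = 12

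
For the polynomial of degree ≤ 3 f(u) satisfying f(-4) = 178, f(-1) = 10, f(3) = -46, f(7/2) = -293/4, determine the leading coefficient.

-2

The leading coefficient equals the top divided difference f[-4,-1,3,7/2].
f[-4,-1] = (10 - 178) / (-1 - (-4)) = -56
f[-1,3] = (-46 - 10) / (3 - (-1)) = -14
f[3,7/2] = (-293/4 - (-46)) / (7/2 - 3) = -109/2
f[-4,-1,3] = (-14 - (-56)) / (3 - (-4)) = 6
f[-1,3,7/2] = (-109/2 - (-14)) / (7/2 - (-1)) = -9
f[-4,-1,3,7/2] = (-9 - 6) / (7/2 - (-4)) = -2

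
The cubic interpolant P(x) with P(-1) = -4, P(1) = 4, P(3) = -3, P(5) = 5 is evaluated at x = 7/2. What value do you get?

Evaluate each Lagrange basis at x = 7/2:
L_0(7/2) = (5/2)·(1/2)·(-3/2)/[(-2)·(-4)·(-6)] = 5/128
L_1(7/2) = (9/2)·(1/2)·(-3/2)/[(2)·(-2)·(-4)] = -27/128
L_2(7/2) = (9/2)·(5/2)·(-3/2)/[(4)·(2)·(-2)] = 135/128
L_3(7/2) = (9/2)·(5/2)·(1/2)/[(6)·(4)·(2)] = 15/128
Sum: (-4)·(5/128) + 4·(-27/128) + (-3)·(135/128) + 5·(15/128) = -229/64

-229/64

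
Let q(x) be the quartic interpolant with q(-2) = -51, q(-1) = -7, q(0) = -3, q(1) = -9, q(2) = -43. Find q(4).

Evaluate each Lagrange basis at x = 4:
L_0(4) = (5)·(4)·(3)·(2)/[(-1)·(-2)·(-3)·(-4)] = 5
L_1(4) = (6)·(4)·(3)·(2)/[(1)·(-1)·(-2)·(-3)] = -24
L_2(4) = (6)·(5)·(3)·(2)/[(2)·(1)·(-1)·(-2)] = 45
L_3(4) = (6)·(5)·(4)·(2)/[(3)·(2)·(1)·(-1)] = -40
L_4(4) = (6)·(5)·(4)·(3)/[(4)·(3)·(2)·(1)] = 15
Sum: (-51)·(5) + (-7)·(-24) + (-3)·(45) + (-9)·(-40) + (-43)·(15) = -507

-507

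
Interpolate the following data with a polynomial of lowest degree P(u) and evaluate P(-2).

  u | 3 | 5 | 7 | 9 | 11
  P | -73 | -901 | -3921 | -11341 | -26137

-33

Using Newton's divided-difference form:
P[3,5] = (-901 - (-73)) / (5 - 3) = -414
P[5,7] = (-3921 - (-901)) / (7 - 5) = -1510
P[7,9] = (-11341 - (-3921)) / (9 - 7) = -3710
P[9,11] = (-26137 - (-11341)) / (11 - 9) = -7398
P[3,5,7] = (-1510 - (-414)) / (7 - 3) = -274
P[5,7,9] = (-3710 - (-1510)) / (9 - 5) = -550
P[7,9,11] = (-7398 - (-3710)) / (11 - 7) = -922
P[3,5,7,9] = (-550 - (-274)) / (9 - 3) = -46
P[5,7,9,11] = (-922 - (-550)) / (11 - 5) = -62
P[3,5,7,9,11] = (-62 - (-46)) / (11 - 3) = -2
P(-2) = -73 + (-414)·(-5) + (-274)·(-5)·(-7) + (-46)·(-5)·(-7)·(-9) + (-2)·(-5)·(-7)·(-9)·(-11) = -33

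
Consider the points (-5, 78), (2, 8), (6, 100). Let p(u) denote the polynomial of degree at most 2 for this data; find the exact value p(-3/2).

L_0(-3/2) = (-7/2)·(-15/2)/[(-7)·(-11)] = 15/44
L_1(-3/2) = (7/2)·(-15/2)/[(7)·(-4)] = 15/16
L_2(-3/2) = (7/2)·(-7/2)/[(11)·(4)] = -49/176
Sum: 78·(15/44) + 8·(15/16) + 100·(-49/176) = 25/4

25/4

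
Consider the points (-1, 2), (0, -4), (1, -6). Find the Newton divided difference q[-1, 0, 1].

q[-1,0] = (-4 - 2) / (0 - (-1)) = -6
q[0,1] = (-6 - (-4)) / (1 - 0) = -2
q[-1,0,1] = (-2 - (-6)) / (1 - (-1)) = 2

2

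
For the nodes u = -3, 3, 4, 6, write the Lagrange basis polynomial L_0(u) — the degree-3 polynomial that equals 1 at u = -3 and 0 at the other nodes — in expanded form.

L_0(u) = (u - 3)(u - 4)(u - 6) / [(-6)·(-7)·(-9)]
       = (u^3 - 13u^2 + 54u - 72) / (-378)

L_0(u) = -(1/378)u^3 + (13/378)u^2 - (1/7)u + 4/21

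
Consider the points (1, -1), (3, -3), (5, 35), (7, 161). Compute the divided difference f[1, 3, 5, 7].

f[1,3] = (-3 - (-1)) / (3 - 1) = -1
f[3,5] = (35 - (-3)) / (5 - 3) = 19
f[5,7] = (161 - 35) / (7 - 5) = 63
f[1,3,5] = (19 - (-1)) / (5 - 1) = 5
f[3,5,7] = (63 - 19) / (7 - 3) = 11
f[1,3,5,7] = (11 - 5) / (7 - 1) = 1

1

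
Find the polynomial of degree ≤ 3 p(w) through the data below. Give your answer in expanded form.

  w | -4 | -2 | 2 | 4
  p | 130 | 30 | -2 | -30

p(w) = -w^3 + 3w^2 - 4w + 2

L_0(w) = (w + 2)(w - 2)(w - 4) / [-96] = -(1/96)w^3 + (1/24)w^2 + (1/24)w - 1/6
L_1(w) = (w + 4)(w - 2)(w - 4) / [48] = (1/48)w^3 - (1/24)w^2 - (1/3)w + 2/3
L_2(w) = (w + 4)(w + 2)(w - 4) / [-48] = -(1/48)w^3 - (1/24)w^2 + (1/3)w + 2/3
L_3(w) = (w + 4)(w + 2)(w - 2) / [96] = (1/96)w^3 + (1/24)w^2 - (1/24)w - 1/6
p(w) = 130·L_0 + 30·L_1 + (-2)·L_2 + (-30)·L_3
  130·L_0(w) = -(65/48)w^3 + (65/12)w^2 + (65/12)w - 65/3
  30·L_1(w) = (5/8)w^3 - (5/4)w^2 - 10w + 20
  (-2)·L_2(w) = (1/24)w^3 + (1/12)w^2 - (2/3)w - 4/3
  (-30)·L_3(w) = -(5/16)w^3 - (5/4)w^2 + (5/4)w + 5
Adding term by term: -w^3 + 3w^2 - 4w + 2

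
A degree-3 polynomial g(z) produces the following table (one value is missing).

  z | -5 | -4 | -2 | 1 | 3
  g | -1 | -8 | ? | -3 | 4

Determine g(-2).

-661/56

The 4 known values determine g uniquely (degree ≤ 3).
Evaluate each Lagrange basis at z = -2:
L_0(-2) = (2)·(-3)·(-5)/[(-1)·(-6)·(-8)] = -5/8
L_1(-2) = (3)·(-3)·(-5)/[(1)·(-5)·(-7)] = 9/7
L_2(-2) = (3)·(2)·(-5)/[(6)·(5)·(-2)] = 1/2
L_3(-2) = (3)·(2)·(-3)/[(8)·(7)·(2)] = -9/56
Sum: (-1)·(-5/8) + (-8)·(9/7) + (-3)·(1/2) + 4·(-9/56) = -661/56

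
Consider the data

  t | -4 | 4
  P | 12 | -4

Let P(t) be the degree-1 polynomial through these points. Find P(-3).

10

Evaluate each Lagrange basis at t = -3:
L_0(-3) = (-7)/[(-8)] = 7/8
L_1(-3) = (1)/[(8)] = 1/8
Sum: 12·(7/8) + (-4)·(1/8) = 10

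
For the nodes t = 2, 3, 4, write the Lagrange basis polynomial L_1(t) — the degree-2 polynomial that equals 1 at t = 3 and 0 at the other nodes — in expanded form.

L_1(t) = -t^2 + 6t - 8

L_1(t) = (t - 2)(t - 4) / [(1)·(-1)]
       = (t^2 - 6t + 8) / (-1)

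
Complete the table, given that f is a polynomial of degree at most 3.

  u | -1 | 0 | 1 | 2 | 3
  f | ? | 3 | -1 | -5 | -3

The 4 known values determine f uniquely (degree ≤ 3).
L_0(-1) = (-2)·(-3)·(-4)/[(-1)·(-2)·(-3)] = 4
L_1(-1) = (-1)·(-3)·(-4)/[(1)·(-1)·(-2)] = -6
L_2(-1) = (-1)·(-2)·(-4)/[(2)·(1)·(-1)] = 4
L_3(-1) = (-1)·(-2)·(-3)/[(3)·(2)·(1)] = -1
Sum: 3·(4) + (-1)·(-6) + (-5)·(4) + (-3)·(-1) = 1

1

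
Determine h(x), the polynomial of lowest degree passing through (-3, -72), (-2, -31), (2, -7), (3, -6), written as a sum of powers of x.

L_0(x) = (x + 2)(x - 2)(x - 3) / [-30] = -(1/30)x^3 + (1/10)x^2 + (2/15)x - 2/5
L_1(x) = (x + 3)(x - 2)(x - 3) / [20] = (1/20)x^3 - (1/10)x^2 - (9/20)x + 9/10
L_2(x) = (x + 3)(x + 2)(x - 3) / [-20] = -(1/20)x^3 - (1/10)x^2 + (9/20)x + 9/10
L_3(x) = (x + 3)(x + 2)(x - 2) / [30] = (1/30)x^3 + (1/10)x^2 - (2/15)x - 2/5
h(x) = (-72)·L_0 + (-31)·L_1 + (-7)·L_2 + (-6)·L_3
  (-72)·L_0(x) = (12/5)x^3 - (36/5)x^2 - (48/5)x + 144/5
  (-31)·L_1(x) = -(31/20)x^3 + (31/10)x^2 + (279/20)x - 279/10
  (-7)·L_2(x) = (7/20)x^3 + (7/10)x^2 - (63/20)x - 63/10
  (-6)·L_3(x) = -(1/5)x^3 - (3/5)x^2 + (4/5)x + 12/5
Adding term by term: x^3 - 4x^2 + 2x - 3

h(x) = x^3 - 4x^2 + 2x - 3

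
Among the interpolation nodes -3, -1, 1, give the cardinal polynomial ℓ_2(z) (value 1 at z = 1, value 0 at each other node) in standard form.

ℓ_2(z) = (1/8)z^2 + (1/2)z + 3/8

ℓ_2(z) = (z + 3)(z + 1) / [(4)·(2)]
       = (z^2 + 4z + 3) / (8)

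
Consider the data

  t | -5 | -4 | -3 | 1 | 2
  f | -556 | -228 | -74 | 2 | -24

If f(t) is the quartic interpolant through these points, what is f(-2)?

L_0(-2) = (2)·(1)·(-3)·(-4)/[(-1)·(-2)·(-6)·(-7)] = 2/7
L_1(-2) = (3)·(1)·(-3)·(-4)/[(1)·(-1)·(-5)·(-6)] = -6/5
L_2(-2) = (3)·(2)·(-3)·(-4)/[(2)·(1)·(-4)·(-5)] = 9/5
L_3(-2) = (3)·(2)·(1)·(-4)/[(6)·(5)·(4)·(-1)] = 1/5
L_4(-2) = (3)·(2)·(1)·(-3)/[(7)·(6)·(5)·(1)] = -3/35
Sum: (-556)·(2/7) + (-228)·(-6/5) + (-74)·(9/5) + 2·(1/5) + (-24)·(-3/35) = -16

-16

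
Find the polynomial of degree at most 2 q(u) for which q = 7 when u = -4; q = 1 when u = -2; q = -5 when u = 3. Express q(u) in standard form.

Build the Lagrange basis polynomials:
L_0(u) = (u + 2)(u - 3) / [14] = (1/14)u^2 - (1/14)u - 3/7
L_1(u) = (u + 4)(u - 3) / [-10] = -(1/10)u^2 - (1/10)u + 6/5
L_2(u) = (u + 4)(u + 2) / [35] = (1/35)u^2 + (6/35)u + 8/35
q(u) = 7·L_0 + 1·L_1 + (-5)·L_2
  7·L_0(u) = (1/2)u^2 - (1/2)u - 3
  1·L_1(u) = -(1/10)u^2 - (1/10)u + 6/5
  (-5)·L_2(u) = -(1/7)u^2 - (6/7)u - 8/7
Adding term by term: (9/35)u^2 - (51/35)u - 103/35

q(u) = (9/35)u^2 - (51/35)u - 103/35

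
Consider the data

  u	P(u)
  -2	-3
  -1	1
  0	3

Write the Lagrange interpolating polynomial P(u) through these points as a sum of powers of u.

Build the Lagrange basis polynomials:
L_0(u) = (u + 1)u / [2] = (1/2)u^2 + (1/2)u
L_1(u) = (u + 2)u / [-1] = -u^2 - 2u
L_2(u) = (u + 2)(u + 1) / [2] = (1/2)u^2 + (3/2)u + 1
P(u) = (-3)·L_0 + 1·L_1 + 3·L_2
  (-3)·L_0(u) = -(3/2)u^2 - (3/2)u
  1·L_1(u) = -u^2 - 2u
  3·L_2(u) = (3/2)u^2 + (9/2)u + 3
Adding term by term: -u^2 + u + 3

P(u) = -u^2 + u + 3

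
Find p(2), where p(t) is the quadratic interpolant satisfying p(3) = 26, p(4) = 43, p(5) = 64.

Evaluate each Lagrange basis at t = 2:
L_0(2) = (-2)·(-3)/[(-1)·(-2)] = 3
L_1(2) = (-1)·(-3)/[(1)·(-1)] = -3
L_2(2) = (-1)·(-2)/[(2)·(1)] = 1
Sum: 26·(3) + 43·(-3) + 64·(1) = 13

13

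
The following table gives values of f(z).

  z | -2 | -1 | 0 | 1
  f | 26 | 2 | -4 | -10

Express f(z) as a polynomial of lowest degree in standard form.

f(z) = -3z^3 - 3z - 4

L_0(z) = (z + 1)z(z - 1) / [-6] = -(1/6)z^3 + (1/6)z
L_1(z) = (z + 2)z(z - 1) / [2] = (1/2)z^3 + (1/2)z^2 - z
L_2(z) = (z + 2)(z + 1)(z - 1) / [-2] = -(1/2)z^3 - z^2 + (1/2)z + 1
L_3(z) = (z + 2)(z + 1)z / [6] = (1/6)z^3 + (1/2)z^2 + (1/3)z
f(z) = 26·L_0 + 2·L_1 + (-4)·L_2 + (-10)·L_3
  26·L_0(z) = -(13/3)z^3 + (13/3)z
  2·L_1(z) = z^3 + z^2 - 2z
  (-4)·L_2(z) = 2z^3 + 4z^2 - 2z - 4
  (-10)·L_3(z) = -(5/3)z^3 - 5z^2 - (10/3)z
Adding term by term: -3z^3 - 3z - 4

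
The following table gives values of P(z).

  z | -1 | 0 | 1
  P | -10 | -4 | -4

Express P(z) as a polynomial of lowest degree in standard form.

Build the Lagrange basis polynomials:
L_0(z) = z(z - 1) / [2] = (1/2)z^2 - (1/2)z
L_1(z) = (z + 1)(z - 1) / [-1] = -z^2 + 1
L_2(z) = (z + 1)z / [2] = (1/2)z^2 + (1/2)z
P(z) = (-10)·L_0 + (-4)·L_1 + (-4)·L_2
  (-10)·L_0(z) = -5z^2 + 5z
  (-4)·L_1(z) = 4z^2 - 4
  (-4)·L_2(z) = -2z^2 - 2z
Adding term by term: -3z^2 + 3z - 4

P(z) = -3z^2 + 3z - 4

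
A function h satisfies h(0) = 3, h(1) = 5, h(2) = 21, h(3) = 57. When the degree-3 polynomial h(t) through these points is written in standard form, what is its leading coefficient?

The leading coefficient equals the top divided difference h[0,1,2,3].
h[0,1] = (5 - 3) / (1 - 0) = 2
h[1,2] = (21 - 5) / (2 - 1) = 16
h[2,3] = (57 - 21) / (3 - 2) = 36
h[0,1,2] = (16 - 2) / (2 - 0) = 7
h[1,2,3] = (36 - 16) / (3 - 1) = 10
h[0,1,2,3] = (10 - 7) / (3 - 0) = 1

1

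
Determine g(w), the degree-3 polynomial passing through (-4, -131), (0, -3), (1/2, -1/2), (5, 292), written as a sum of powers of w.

Build the Lagrange basis polynomials:
L_0(w) = w(w - 1/2)(w - 5) / [-162] = -(1/162)w^3 + (11/324)w^2 - (5/324)w
L_1(w) = (w + 4)(w - 1/2)(w - 5) / [10] = (1/10)w^3 - (3/20)w^2 - (39/20)w + 1
L_2(w) = (w + 4)w(w - 5) / [-81/8] = -(8/81)w^3 + (8/81)w^2 + (160/81)w
L_3(w) = (w + 4)w(w - 1/2) / [405/2] = (2/405)w^3 + (7/405)w^2 - (4/405)w
g(w) = (-131)·L_0 + (-3)·L_1 + (-1/2)·L_2 + 292·L_3
  (-131)·L_0(w) = (131/162)w^3 - (1441/324)w^2 + (655/324)w
  (-3)·L_1(w) = -(3/10)w^3 + (9/20)w^2 + (117/20)w - 3
  (-1/2)·L_2(w) = (4/81)w^3 - (4/81)w^2 - (80/81)w
  292·L_3(w) = (584/405)w^3 + (2044/405)w^2 - (1168/405)w
Adding term by term: 2w^3 + w^2 + 4w - 3

g(w) = 2w^3 + w^2 + 4w - 3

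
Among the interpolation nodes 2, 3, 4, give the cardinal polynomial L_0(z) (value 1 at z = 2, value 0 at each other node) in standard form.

L_0(z) = (z - 3)(z - 4) / [(-1)·(-2)]
       = (z^2 - 7z + 12) / (2)

L_0(z) = (1/2)z^2 - (7/2)z + 6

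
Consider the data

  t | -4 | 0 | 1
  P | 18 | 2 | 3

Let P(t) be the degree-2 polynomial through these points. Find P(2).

6

Evaluate each Lagrange basis at t = 2:
L_0(2) = (2)·(1)/[(-4)·(-5)] = 1/10
L_1(2) = (6)·(1)/[(4)·(-1)] = -3/2
L_2(2) = (6)·(2)/[(5)·(1)] = 12/5
Sum: 18·(1/10) + 2·(-3/2) + 3·(12/5) = 6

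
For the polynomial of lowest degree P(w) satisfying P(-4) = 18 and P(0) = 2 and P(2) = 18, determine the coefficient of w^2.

2

The leading coefficient equals the top divided difference P[-4,0,2].
P[-4,0] = (2 - 18) / (0 - (-4)) = -4
P[0,2] = (18 - 2) / (2 - 0) = 8
P[-4,0,2] = (8 - (-4)) / (2 - (-4)) = 2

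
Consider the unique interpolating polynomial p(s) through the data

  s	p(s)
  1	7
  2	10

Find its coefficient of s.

3

The leading coefficient equals the top divided difference p[1,2].
p[1,2] = (10 - 7) / (2 - 1) = 3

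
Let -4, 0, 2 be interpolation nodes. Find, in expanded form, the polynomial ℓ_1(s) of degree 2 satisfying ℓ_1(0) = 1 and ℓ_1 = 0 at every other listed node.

ℓ_1(s) = (s + 4)(s - 2) / [(4)·(-2)]
       = (s^2 + 2s - 8) / (-8)

ℓ_1(s) = -(1/8)s^2 - (1/4)s + 1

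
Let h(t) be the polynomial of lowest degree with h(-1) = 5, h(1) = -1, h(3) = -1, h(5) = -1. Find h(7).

L_0(7) = (6)·(4)·(2)/[(-2)·(-4)·(-6)] = -1
L_1(7) = (8)·(4)·(2)/[(2)·(-2)·(-4)] = 4
L_2(7) = (8)·(6)·(2)/[(4)·(2)·(-2)] = -6
L_3(7) = (8)·(6)·(4)/[(6)·(4)·(2)] = 4
Sum: 5·(-1) + (-1)·(4) + (-1)·(-6) + (-1)·(4) = -7

-7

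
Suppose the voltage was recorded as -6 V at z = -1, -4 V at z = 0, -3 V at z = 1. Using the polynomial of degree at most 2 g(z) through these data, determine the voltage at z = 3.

-4

Evaluate each Lagrange basis at z = 3:
L_0(3) = (3)·(2)/[(-1)·(-2)] = 3
L_1(3) = (4)·(2)/[(1)·(-1)] = -8
L_2(3) = (4)·(3)/[(2)·(1)] = 6
Sum: (-6)·(3) + (-4)·(-8) + (-3)·(6) = -4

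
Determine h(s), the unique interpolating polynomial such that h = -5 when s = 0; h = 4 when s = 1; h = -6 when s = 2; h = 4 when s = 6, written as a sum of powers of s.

h(s) = 2s^3 - (31/2)s^2 + (45/2)s - 5

L_0(s) = (s - 1)(s - 2)(s - 6) / [-12] = -(1/12)s^3 + (3/4)s^2 - (5/3)s + 1
L_1(s) = s(s - 2)(s - 6) / [5] = (1/5)s^3 - (8/5)s^2 + (12/5)s
L_2(s) = s(s - 1)(s - 6) / [-8] = -(1/8)s^3 + (7/8)s^2 - (3/4)s
L_3(s) = s(s - 1)(s - 2) / [120] = (1/120)s^3 - (1/40)s^2 + (1/60)s
h(s) = (-5)·L_0 + 4·L_1 + (-6)·L_2 + 4·L_3
  (-5)·L_0(s) = (5/12)s^3 - (15/4)s^2 + (25/3)s - 5
  4·L_1(s) = (4/5)s^3 - (32/5)s^2 + (48/5)s
  (-6)·L_2(s) = (3/4)s^3 - (21/4)s^2 + (9/2)s
  4·L_3(s) = (1/30)s^3 - (1/10)s^2 + (1/15)s
Adding term by term: 2s^3 - (31/2)s^2 + (45/2)s - 5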